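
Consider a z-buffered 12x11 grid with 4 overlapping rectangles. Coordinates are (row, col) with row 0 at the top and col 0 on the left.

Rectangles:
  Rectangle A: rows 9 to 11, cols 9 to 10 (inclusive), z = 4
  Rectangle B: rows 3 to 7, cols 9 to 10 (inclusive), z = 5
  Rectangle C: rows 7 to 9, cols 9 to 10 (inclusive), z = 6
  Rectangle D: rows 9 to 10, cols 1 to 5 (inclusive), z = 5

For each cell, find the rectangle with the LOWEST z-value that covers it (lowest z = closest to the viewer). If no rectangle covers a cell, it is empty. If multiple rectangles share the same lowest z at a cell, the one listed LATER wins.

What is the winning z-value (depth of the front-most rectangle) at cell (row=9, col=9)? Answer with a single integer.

Check cell (9,9):
  A: rows 9-11 cols 9-10 z=4 -> covers; best now A (z=4)
  B: rows 3-7 cols 9-10 -> outside (row miss)
  C: rows 7-9 cols 9-10 z=6 -> covers; best now A (z=4)
  D: rows 9-10 cols 1-5 -> outside (col miss)
Winner: A at z=4

Answer: 4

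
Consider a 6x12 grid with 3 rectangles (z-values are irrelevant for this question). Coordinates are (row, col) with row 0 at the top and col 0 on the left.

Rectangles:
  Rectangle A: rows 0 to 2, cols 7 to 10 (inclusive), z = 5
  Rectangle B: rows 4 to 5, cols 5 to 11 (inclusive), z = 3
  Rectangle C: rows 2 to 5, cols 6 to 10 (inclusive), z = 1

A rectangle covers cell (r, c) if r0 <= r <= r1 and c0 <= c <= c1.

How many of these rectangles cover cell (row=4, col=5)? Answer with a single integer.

Check cell (4,5):
  A: rows 0-2 cols 7-10 -> outside (row miss)
  B: rows 4-5 cols 5-11 -> covers
  C: rows 2-5 cols 6-10 -> outside (col miss)
Count covering = 1

Answer: 1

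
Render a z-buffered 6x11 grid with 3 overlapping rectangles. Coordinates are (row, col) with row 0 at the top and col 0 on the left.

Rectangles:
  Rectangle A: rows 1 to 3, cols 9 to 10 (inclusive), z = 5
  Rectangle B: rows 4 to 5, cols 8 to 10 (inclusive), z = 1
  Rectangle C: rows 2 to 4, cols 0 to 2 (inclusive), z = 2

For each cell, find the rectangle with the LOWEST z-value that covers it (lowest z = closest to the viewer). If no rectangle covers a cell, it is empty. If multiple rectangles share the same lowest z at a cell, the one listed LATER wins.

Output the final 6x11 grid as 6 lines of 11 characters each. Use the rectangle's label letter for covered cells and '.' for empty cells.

...........
.........AA
CCC......AA
CCC......AA
CCC.....BBB
........BBB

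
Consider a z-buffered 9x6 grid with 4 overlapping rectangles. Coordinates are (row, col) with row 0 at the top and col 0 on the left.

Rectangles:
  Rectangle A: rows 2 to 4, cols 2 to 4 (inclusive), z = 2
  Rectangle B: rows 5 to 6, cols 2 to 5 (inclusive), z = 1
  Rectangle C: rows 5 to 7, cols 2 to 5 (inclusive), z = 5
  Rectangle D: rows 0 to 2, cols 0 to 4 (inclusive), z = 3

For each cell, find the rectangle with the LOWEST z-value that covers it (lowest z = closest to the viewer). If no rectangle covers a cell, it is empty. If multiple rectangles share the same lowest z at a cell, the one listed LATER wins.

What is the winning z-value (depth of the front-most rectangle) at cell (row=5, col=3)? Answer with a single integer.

Check cell (5,3):
  A: rows 2-4 cols 2-4 -> outside (row miss)
  B: rows 5-6 cols 2-5 z=1 -> covers; best now B (z=1)
  C: rows 5-7 cols 2-5 z=5 -> covers; best now B (z=1)
  D: rows 0-2 cols 0-4 -> outside (row miss)
Winner: B at z=1

Answer: 1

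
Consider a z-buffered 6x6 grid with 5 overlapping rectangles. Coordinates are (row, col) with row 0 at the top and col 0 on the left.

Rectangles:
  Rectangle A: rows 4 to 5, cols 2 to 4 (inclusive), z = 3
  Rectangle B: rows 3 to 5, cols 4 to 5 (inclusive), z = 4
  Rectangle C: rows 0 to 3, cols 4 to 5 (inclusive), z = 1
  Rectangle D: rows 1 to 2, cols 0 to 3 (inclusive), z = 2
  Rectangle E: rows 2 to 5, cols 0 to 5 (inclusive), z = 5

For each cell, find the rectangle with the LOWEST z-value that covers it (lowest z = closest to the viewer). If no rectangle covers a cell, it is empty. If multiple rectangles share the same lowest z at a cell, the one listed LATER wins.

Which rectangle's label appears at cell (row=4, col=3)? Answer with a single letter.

Answer: A

Derivation:
Check cell (4,3):
  A: rows 4-5 cols 2-4 z=3 -> covers; best now A (z=3)
  B: rows 3-5 cols 4-5 -> outside (col miss)
  C: rows 0-3 cols 4-5 -> outside (row miss)
  D: rows 1-2 cols 0-3 -> outside (row miss)
  E: rows 2-5 cols 0-5 z=5 -> covers; best now A (z=3)
Winner: A at z=3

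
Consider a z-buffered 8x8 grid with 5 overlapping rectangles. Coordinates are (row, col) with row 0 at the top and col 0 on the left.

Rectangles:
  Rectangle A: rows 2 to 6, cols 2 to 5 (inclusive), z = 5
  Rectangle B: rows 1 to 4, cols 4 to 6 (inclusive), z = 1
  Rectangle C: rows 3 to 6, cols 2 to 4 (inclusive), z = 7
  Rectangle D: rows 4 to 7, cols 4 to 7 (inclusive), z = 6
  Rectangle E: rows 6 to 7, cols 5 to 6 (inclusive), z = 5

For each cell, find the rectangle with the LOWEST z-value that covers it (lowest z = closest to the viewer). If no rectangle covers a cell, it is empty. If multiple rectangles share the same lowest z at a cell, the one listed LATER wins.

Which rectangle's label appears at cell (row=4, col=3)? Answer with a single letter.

Answer: A

Derivation:
Check cell (4,3):
  A: rows 2-6 cols 2-5 z=5 -> covers; best now A (z=5)
  B: rows 1-4 cols 4-6 -> outside (col miss)
  C: rows 3-6 cols 2-4 z=7 -> covers; best now A (z=5)
  D: rows 4-7 cols 4-7 -> outside (col miss)
  E: rows 6-7 cols 5-6 -> outside (row miss)
Winner: A at z=5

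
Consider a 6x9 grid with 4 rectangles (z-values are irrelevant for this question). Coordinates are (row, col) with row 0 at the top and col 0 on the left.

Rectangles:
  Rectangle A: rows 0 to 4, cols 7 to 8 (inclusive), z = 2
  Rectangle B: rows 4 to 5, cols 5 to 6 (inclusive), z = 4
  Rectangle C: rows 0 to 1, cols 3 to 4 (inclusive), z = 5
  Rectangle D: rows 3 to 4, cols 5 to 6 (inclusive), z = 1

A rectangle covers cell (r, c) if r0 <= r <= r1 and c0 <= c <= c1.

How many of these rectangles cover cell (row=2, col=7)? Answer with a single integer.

Answer: 1

Derivation:
Check cell (2,7):
  A: rows 0-4 cols 7-8 -> covers
  B: rows 4-5 cols 5-6 -> outside (row miss)
  C: rows 0-1 cols 3-4 -> outside (row miss)
  D: rows 3-4 cols 5-6 -> outside (row miss)
Count covering = 1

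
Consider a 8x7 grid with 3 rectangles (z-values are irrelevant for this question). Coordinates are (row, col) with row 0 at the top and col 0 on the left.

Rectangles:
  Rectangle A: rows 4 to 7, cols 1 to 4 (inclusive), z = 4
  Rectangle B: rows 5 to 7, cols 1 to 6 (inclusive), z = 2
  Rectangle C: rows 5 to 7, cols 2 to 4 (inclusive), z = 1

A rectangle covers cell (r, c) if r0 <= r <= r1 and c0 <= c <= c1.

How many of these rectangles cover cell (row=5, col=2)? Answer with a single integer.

Check cell (5,2):
  A: rows 4-7 cols 1-4 -> covers
  B: rows 5-7 cols 1-6 -> covers
  C: rows 5-7 cols 2-4 -> covers
Count covering = 3

Answer: 3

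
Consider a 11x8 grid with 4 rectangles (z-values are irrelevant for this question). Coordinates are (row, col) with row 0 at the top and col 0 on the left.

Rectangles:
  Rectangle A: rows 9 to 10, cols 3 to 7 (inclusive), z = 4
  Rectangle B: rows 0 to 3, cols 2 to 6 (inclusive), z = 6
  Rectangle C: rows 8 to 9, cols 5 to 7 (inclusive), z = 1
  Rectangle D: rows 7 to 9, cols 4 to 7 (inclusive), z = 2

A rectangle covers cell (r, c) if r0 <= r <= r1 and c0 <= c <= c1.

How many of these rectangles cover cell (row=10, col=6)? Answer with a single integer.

Answer: 1

Derivation:
Check cell (10,6):
  A: rows 9-10 cols 3-7 -> covers
  B: rows 0-3 cols 2-6 -> outside (row miss)
  C: rows 8-9 cols 5-7 -> outside (row miss)
  D: rows 7-9 cols 4-7 -> outside (row miss)
Count covering = 1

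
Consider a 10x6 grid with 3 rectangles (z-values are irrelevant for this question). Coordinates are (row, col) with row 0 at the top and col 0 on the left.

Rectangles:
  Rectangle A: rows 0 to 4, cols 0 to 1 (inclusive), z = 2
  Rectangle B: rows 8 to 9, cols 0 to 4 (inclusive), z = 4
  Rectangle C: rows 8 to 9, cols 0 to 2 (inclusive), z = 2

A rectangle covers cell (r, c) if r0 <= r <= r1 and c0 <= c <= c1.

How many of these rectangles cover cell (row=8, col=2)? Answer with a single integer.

Answer: 2

Derivation:
Check cell (8,2):
  A: rows 0-4 cols 0-1 -> outside (row miss)
  B: rows 8-9 cols 0-4 -> covers
  C: rows 8-9 cols 0-2 -> covers
Count covering = 2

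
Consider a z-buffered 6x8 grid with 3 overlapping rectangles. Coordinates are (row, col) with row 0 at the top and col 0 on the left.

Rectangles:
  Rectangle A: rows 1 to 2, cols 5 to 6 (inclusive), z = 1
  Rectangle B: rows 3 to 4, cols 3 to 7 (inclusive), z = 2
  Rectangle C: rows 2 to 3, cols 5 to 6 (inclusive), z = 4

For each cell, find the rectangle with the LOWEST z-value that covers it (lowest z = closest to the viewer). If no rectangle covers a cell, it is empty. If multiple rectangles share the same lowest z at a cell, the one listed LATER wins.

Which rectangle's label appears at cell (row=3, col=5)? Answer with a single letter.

Answer: B

Derivation:
Check cell (3,5):
  A: rows 1-2 cols 5-6 -> outside (row miss)
  B: rows 3-4 cols 3-7 z=2 -> covers; best now B (z=2)
  C: rows 2-3 cols 5-6 z=4 -> covers; best now B (z=2)
Winner: B at z=2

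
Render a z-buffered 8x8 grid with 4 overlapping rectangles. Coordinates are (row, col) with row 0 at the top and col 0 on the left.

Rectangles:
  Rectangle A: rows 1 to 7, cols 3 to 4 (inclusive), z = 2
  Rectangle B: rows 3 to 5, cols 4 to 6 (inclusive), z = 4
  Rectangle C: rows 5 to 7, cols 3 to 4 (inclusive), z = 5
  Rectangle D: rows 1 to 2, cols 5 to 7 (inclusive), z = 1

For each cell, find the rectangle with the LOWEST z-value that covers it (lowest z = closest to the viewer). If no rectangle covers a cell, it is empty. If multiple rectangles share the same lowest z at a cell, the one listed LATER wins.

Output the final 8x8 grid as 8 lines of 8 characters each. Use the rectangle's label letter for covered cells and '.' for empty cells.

........
...AADDD
...AADDD
...AABB.
...AABB.
...AABB.
...AA...
...AA...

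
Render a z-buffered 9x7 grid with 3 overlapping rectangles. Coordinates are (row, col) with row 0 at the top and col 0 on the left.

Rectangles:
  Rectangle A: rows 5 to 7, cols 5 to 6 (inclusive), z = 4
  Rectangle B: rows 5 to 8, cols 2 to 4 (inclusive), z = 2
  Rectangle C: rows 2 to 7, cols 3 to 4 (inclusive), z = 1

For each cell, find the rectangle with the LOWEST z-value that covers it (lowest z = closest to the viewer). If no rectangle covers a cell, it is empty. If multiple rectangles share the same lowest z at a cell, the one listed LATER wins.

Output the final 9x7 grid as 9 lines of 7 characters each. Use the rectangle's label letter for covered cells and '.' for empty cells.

.......
.......
...CC..
...CC..
...CC..
..BCCAA
..BCCAA
..BCCAA
..BBB..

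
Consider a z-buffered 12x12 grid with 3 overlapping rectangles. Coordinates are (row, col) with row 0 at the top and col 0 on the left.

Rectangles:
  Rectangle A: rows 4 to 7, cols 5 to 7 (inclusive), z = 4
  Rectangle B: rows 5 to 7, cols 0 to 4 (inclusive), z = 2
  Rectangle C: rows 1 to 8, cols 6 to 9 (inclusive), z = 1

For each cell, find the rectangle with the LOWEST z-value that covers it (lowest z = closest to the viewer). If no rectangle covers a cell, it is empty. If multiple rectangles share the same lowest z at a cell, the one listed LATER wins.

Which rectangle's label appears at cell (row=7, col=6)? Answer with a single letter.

Answer: C

Derivation:
Check cell (7,6):
  A: rows 4-7 cols 5-7 z=4 -> covers; best now A (z=4)
  B: rows 5-7 cols 0-4 -> outside (col miss)
  C: rows 1-8 cols 6-9 z=1 -> covers; best now C (z=1)
Winner: C at z=1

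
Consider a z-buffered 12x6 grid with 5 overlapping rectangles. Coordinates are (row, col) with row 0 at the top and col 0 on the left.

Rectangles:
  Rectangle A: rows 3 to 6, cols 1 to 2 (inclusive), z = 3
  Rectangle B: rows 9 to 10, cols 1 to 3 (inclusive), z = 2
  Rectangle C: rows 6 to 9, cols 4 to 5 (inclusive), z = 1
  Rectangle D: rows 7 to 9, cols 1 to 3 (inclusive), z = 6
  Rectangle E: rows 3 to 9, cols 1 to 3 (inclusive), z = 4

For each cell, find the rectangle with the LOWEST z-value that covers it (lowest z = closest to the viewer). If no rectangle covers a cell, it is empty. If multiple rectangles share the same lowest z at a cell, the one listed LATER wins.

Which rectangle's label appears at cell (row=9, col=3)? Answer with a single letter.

Answer: B

Derivation:
Check cell (9,3):
  A: rows 3-6 cols 1-2 -> outside (row miss)
  B: rows 9-10 cols 1-3 z=2 -> covers; best now B (z=2)
  C: rows 6-9 cols 4-5 -> outside (col miss)
  D: rows 7-9 cols 1-3 z=6 -> covers; best now B (z=2)
  E: rows 3-9 cols 1-3 z=4 -> covers; best now B (z=2)
Winner: B at z=2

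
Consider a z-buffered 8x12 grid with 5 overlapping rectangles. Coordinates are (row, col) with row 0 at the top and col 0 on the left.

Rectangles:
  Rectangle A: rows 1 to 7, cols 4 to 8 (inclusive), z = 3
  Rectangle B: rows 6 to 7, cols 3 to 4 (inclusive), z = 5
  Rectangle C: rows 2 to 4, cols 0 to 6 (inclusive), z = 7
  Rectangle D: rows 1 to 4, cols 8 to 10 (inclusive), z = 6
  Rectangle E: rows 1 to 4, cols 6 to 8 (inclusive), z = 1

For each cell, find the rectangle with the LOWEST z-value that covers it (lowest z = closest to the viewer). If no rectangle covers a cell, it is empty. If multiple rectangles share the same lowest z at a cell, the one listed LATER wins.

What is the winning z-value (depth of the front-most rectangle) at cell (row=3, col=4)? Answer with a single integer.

Check cell (3,4):
  A: rows 1-7 cols 4-8 z=3 -> covers; best now A (z=3)
  B: rows 6-7 cols 3-4 -> outside (row miss)
  C: rows 2-4 cols 0-6 z=7 -> covers; best now A (z=3)
  D: rows 1-4 cols 8-10 -> outside (col miss)
  E: rows 1-4 cols 6-8 -> outside (col miss)
Winner: A at z=3

Answer: 3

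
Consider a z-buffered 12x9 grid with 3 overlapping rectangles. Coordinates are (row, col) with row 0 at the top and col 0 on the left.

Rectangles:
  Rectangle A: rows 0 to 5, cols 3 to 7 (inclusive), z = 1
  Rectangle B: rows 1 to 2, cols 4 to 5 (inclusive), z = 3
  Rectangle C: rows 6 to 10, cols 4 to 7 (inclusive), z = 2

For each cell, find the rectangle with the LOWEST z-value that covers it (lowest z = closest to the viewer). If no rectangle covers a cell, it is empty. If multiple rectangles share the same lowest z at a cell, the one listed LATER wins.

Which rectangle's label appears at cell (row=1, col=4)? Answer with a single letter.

Check cell (1,4):
  A: rows 0-5 cols 3-7 z=1 -> covers; best now A (z=1)
  B: rows 1-2 cols 4-5 z=3 -> covers; best now A (z=1)
  C: rows 6-10 cols 4-7 -> outside (row miss)
Winner: A at z=1

Answer: A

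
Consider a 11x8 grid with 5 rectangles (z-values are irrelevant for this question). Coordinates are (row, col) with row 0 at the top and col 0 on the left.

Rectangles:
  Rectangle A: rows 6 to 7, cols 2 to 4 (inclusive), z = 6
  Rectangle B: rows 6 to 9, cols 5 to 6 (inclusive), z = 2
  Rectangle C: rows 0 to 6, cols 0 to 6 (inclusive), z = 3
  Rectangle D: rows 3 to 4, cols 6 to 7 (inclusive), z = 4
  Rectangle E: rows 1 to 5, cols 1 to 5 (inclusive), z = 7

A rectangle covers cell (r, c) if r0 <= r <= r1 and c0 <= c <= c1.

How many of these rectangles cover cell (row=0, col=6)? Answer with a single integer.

Check cell (0,6):
  A: rows 6-7 cols 2-4 -> outside (row miss)
  B: rows 6-9 cols 5-6 -> outside (row miss)
  C: rows 0-6 cols 0-6 -> covers
  D: rows 3-4 cols 6-7 -> outside (row miss)
  E: rows 1-5 cols 1-5 -> outside (row miss)
Count covering = 1

Answer: 1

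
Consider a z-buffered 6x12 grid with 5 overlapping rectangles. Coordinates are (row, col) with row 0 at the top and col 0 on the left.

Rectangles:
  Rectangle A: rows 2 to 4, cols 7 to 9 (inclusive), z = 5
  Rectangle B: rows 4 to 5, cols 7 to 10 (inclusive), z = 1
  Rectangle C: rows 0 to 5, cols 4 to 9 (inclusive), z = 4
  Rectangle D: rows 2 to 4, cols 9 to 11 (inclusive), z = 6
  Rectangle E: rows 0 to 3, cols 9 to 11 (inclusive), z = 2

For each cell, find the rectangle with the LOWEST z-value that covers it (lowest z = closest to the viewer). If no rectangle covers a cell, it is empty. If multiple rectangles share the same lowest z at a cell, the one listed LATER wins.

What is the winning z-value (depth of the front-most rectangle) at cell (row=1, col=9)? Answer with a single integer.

Check cell (1,9):
  A: rows 2-4 cols 7-9 -> outside (row miss)
  B: rows 4-5 cols 7-10 -> outside (row miss)
  C: rows 0-5 cols 4-9 z=4 -> covers; best now C (z=4)
  D: rows 2-4 cols 9-11 -> outside (row miss)
  E: rows 0-3 cols 9-11 z=2 -> covers; best now E (z=2)
Winner: E at z=2

Answer: 2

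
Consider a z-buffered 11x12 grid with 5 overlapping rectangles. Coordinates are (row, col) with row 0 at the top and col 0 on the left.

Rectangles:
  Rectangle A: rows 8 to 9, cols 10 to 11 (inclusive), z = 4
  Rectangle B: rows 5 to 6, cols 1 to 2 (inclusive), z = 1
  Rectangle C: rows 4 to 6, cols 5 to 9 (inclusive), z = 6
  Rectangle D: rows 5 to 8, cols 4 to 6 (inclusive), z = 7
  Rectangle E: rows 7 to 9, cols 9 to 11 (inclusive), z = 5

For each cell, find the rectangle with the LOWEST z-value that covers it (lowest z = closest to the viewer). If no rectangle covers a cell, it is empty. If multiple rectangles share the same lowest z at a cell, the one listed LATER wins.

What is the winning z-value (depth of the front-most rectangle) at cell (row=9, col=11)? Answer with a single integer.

Check cell (9,11):
  A: rows 8-9 cols 10-11 z=4 -> covers; best now A (z=4)
  B: rows 5-6 cols 1-2 -> outside (row miss)
  C: rows 4-6 cols 5-9 -> outside (row miss)
  D: rows 5-8 cols 4-6 -> outside (row miss)
  E: rows 7-9 cols 9-11 z=5 -> covers; best now A (z=4)
Winner: A at z=4

Answer: 4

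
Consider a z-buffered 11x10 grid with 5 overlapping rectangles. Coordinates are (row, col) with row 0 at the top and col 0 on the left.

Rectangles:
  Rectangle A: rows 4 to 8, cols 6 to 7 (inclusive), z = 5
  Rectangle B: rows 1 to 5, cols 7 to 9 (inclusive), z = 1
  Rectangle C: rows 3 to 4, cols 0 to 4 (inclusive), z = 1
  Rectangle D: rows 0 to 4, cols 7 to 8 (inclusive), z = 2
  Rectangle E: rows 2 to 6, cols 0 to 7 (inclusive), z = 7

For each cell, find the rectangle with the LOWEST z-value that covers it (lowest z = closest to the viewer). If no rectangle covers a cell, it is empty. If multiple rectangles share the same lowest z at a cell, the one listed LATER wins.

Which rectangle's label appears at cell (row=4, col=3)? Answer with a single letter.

Check cell (4,3):
  A: rows 4-8 cols 6-7 -> outside (col miss)
  B: rows 1-5 cols 7-9 -> outside (col miss)
  C: rows 3-4 cols 0-4 z=1 -> covers; best now C (z=1)
  D: rows 0-4 cols 7-8 -> outside (col miss)
  E: rows 2-6 cols 0-7 z=7 -> covers; best now C (z=1)
Winner: C at z=1

Answer: C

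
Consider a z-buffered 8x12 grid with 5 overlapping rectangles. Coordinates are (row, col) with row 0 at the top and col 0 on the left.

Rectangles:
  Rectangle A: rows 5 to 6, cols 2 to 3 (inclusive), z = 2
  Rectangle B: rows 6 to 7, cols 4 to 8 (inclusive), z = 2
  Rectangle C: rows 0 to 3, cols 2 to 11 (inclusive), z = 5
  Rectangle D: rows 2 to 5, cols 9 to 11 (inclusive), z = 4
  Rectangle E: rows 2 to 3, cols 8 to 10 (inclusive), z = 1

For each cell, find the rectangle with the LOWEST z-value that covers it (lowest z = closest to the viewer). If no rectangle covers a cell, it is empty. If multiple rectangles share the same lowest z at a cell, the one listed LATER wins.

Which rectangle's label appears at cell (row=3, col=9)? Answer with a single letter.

Check cell (3,9):
  A: rows 5-6 cols 2-3 -> outside (row miss)
  B: rows 6-7 cols 4-8 -> outside (row miss)
  C: rows 0-3 cols 2-11 z=5 -> covers; best now C (z=5)
  D: rows 2-5 cols 9-11 z=4 -> covers; best now D (z=4)
  E: rows 2-3 cols 8-10 z=1 -> covers; best now E (z=1)
Winner: E at z=1

Answer: E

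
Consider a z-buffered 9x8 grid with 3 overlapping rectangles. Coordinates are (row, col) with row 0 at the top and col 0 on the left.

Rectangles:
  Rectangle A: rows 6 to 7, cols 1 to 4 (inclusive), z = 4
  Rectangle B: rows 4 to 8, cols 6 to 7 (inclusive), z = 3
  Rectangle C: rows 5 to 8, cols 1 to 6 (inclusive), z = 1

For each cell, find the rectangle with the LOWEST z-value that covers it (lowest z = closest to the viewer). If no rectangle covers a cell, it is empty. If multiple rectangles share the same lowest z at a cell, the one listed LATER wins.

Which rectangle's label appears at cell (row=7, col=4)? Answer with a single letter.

Check cell (7,4):
  A: rows 6-7 cols 1-4 z=4 -> covers; best now A (z=4)
  B: rows 4-8 cols 6-7 -> outside (col miss)
  C: rows 5-8 cols 1-6 z=1 -> covers; best now C (z=1)
Winner: C at z=1

Answer: C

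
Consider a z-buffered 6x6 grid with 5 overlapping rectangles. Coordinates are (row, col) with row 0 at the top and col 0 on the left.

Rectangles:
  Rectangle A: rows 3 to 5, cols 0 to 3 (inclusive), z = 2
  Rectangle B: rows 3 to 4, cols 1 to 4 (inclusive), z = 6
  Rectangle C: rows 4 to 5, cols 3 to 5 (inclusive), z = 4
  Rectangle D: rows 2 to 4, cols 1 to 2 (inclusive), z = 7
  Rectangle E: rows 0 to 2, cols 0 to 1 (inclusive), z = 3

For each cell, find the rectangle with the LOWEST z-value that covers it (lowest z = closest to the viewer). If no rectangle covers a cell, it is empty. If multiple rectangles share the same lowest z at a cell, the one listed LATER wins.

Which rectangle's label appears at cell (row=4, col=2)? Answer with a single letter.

Check cell (4,2):
  A: rows 3-5 cols 0-3 z=2 -> covers; best now A (z=2)
  B: rows 3-4 cols 1-4 z=6 -> covers; best now A (z=2)
  C: rows 4-5 cols 3-5 -> outside (col miss)
  D: rows 2-4 cols 1-2 z=7 -> covers; best now A (z=2)
  E: rows 0-2 cols 0-1 -> outside (row miss)
Winner: A at z=2

Answer: A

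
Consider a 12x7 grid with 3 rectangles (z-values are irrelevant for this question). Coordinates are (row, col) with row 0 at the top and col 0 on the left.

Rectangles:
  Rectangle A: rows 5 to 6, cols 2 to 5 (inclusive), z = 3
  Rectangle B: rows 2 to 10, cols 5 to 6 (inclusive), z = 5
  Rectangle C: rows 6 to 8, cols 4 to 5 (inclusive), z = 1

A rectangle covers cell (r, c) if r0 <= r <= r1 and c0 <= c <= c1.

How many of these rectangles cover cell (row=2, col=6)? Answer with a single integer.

Check cell (2,6):
  A: rows 5-6 cols 2-5 -> outside (row miss)
  B: rows 2-10 cols 5-6 -> covers
  C: rows 6-8 cols 4-5 -> outside (row miss)
Count covering = 1

Answer: 1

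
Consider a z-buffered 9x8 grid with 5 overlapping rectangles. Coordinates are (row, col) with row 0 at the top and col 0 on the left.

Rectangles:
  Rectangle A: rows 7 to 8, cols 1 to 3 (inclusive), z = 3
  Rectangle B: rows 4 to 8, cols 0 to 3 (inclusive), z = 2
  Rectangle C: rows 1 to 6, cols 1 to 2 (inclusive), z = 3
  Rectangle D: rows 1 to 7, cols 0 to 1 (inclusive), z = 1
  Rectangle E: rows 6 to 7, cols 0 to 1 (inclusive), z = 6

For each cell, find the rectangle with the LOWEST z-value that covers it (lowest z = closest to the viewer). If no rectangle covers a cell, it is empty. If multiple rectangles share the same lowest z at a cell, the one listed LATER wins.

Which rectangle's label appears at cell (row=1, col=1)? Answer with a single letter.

Answer: D

Derivation:
Check cell (1,1):
  A: rows 7-8 cols 1-3 -> outside (row miss)
  B: rows 4-8 cols 0-3 -> outside (row miss)
  C: rows 1-6 cols 1-2 z=3 -> covers; best now C (z=3)
  D: rows 1-7 cols 0-1 z=1 -> covers; best now D (z=1)
  E: rows 6-7 cols 0-1 -> outside (row miss)
Winner: D at z=1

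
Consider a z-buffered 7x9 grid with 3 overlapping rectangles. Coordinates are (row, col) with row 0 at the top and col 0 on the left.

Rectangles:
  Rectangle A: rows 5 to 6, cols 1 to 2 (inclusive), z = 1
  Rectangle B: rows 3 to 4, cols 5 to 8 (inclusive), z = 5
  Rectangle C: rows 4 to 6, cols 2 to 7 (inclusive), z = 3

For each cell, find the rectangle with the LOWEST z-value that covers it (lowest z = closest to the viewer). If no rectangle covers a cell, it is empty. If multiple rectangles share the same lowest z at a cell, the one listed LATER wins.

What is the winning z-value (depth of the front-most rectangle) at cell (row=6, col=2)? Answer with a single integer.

Answer: 1

Derivation:
Check cell (6,2):
  A: rows 5-6 cols 1-2 z=1 -> covers; best now A (z=1)
  B: rows 3-4 cols 5-8 -> outside (row miss)
  C: rows 4-6 cols 2-7 z=3 -> covers; best now A (z=1)
Winner: A at z=1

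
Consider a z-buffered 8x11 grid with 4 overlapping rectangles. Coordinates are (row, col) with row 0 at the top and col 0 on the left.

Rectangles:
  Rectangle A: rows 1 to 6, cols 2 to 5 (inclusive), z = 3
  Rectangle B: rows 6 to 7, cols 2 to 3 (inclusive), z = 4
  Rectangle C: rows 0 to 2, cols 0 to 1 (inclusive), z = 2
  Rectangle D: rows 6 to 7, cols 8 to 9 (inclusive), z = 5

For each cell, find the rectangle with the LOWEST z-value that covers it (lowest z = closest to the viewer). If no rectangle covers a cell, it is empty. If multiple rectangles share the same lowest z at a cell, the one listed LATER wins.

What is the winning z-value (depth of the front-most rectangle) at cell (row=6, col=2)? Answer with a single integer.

Check cell (6,2):
  A: rows 1-6 cols 2-5 z=3 -> covers; best now A (z=3)
  B: rows 6-7 cols 2-3 z=4 -> covers; best now A (z=3)
  C: rows 0-2 cols 0-1 -> outside (row miss)
  D: rows 6-7 cols 8-9 -> outside (col miss)
Winner: A at z=3

Answer: 3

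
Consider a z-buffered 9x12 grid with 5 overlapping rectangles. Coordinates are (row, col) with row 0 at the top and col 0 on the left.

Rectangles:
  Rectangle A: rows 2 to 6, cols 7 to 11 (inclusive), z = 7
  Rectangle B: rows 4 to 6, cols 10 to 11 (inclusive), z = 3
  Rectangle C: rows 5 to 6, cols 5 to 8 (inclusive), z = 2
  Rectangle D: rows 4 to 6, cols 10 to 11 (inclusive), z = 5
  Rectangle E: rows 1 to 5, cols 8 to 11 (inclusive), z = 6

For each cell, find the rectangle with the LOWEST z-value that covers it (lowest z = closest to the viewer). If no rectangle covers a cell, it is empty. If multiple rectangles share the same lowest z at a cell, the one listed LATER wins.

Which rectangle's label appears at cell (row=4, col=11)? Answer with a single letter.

Check cell (4,11):
  A: rows 2-6 cols 7-11 z=7 -> covers; best now A (z=7)
  B: rows 4-6 cols 10-11 z=3 -> covers; best now B (z=3)
  C: rows 5-6 cols 5-8 -> outside (row miss)
  D: rows 4-6 cols 10-11 z=5 -> covers; best now B (z=3)
  E: rows 1-5 cols 8-11 z=6 -> covers; best now B (z=3)
Winner: B at z=3

Answer: B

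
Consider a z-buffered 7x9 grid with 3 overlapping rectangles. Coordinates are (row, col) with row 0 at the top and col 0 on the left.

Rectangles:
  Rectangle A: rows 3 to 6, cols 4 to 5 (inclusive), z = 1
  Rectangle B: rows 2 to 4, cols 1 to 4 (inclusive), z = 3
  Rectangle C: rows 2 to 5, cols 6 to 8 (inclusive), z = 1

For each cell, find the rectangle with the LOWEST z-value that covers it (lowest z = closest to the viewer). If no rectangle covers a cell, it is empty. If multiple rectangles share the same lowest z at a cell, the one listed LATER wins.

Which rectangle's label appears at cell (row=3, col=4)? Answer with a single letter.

Answer: A

Derivation:
Check cell (3,4):
  A: rows 3-6 cols 4-5 z=1 -> covers; best now A (z=1)
  B: rows 2-4 cols 1-4 z=3 -> covers; best now A (z=1)
  C: rows 2-5 cols 6-8 -> outside (col miss)
Winner: A at z=1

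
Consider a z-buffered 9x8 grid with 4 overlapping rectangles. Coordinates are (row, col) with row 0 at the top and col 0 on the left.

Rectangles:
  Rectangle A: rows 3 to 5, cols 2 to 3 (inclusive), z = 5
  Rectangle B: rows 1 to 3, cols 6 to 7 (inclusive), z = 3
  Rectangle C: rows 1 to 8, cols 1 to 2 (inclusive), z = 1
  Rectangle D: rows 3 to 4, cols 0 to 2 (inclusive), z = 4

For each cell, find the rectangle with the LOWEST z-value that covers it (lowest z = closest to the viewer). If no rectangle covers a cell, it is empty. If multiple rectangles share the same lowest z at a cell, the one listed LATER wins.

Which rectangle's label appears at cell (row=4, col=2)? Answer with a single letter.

Check cell (4,2):
  A: rows 3-5 cols 2-3 z=5 -> covers; best now A (z=5)
  B: rows 1-3 cols 6-7 -> outside (row miss)
  C: rows 1-8 cols 1-2 z=1 -> covers; best now C (z=1)
  D: rows 3-4 cols 0-2 z=4 -> covers; best now C (z=1)
Winner: C at z=1

Answer: C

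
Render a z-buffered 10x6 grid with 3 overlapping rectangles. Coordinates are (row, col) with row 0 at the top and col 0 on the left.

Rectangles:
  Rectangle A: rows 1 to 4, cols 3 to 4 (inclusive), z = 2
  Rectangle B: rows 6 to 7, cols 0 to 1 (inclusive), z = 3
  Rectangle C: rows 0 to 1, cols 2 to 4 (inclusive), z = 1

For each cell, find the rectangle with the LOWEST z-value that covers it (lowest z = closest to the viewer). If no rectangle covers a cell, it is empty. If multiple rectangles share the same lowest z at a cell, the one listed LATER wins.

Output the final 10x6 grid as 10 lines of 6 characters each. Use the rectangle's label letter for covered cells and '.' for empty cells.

..CCC.
..CCC.
...AA.
...AA.
...AA.
......
BB....
BB....
......
......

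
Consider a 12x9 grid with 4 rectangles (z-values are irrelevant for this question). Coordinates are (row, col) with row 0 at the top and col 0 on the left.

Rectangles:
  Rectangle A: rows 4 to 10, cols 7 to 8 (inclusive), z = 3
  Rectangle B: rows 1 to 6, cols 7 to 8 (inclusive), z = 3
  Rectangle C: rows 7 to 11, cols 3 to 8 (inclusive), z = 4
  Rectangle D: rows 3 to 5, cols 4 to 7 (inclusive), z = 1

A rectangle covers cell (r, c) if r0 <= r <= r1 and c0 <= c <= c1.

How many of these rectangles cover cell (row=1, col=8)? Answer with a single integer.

Check cell (1,8):
  A: rows 4-10 cols 7-8 -> outside (row miss)
  B: rows 1-6 cols 7-8 -> covers
  C: rows 7-11 cols 3-8 -> outside (row miss)
  D: rows 3-5 cols 4-7 -> outside (row miss)
Count covering = 1

Answer: 1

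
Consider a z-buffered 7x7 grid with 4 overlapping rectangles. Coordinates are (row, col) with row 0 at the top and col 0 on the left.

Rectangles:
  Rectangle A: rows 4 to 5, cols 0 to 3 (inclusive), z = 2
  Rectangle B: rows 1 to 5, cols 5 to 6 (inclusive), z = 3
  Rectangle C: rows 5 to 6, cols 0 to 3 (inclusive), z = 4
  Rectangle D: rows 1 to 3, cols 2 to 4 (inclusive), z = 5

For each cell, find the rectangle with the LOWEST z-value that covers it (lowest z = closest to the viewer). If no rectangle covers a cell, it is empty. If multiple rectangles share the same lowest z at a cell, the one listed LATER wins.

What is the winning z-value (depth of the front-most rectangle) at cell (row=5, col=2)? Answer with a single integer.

Answer: 2

Derivation:
Check cell (5,2):
  A: rows 4-5 cols 0-3 z=2 -> covers; best now A (z=2)
  B: rows 1-5 cols 5-6 -> outside (col miss)
  C: rows 5-6 cols 0-3 z=4 -> covers; best now A (z=2)
  D: rows 1-3 cols 2-4 -> outside (row miss)
Winner: A at z=2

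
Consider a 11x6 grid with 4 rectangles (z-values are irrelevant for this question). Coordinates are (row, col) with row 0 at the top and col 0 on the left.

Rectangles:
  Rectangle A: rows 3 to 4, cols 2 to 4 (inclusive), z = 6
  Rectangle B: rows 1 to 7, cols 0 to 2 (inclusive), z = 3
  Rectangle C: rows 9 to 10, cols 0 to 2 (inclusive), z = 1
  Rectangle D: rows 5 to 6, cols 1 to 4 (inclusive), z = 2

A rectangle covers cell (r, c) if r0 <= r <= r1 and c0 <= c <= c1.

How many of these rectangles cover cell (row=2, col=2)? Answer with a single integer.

Answer: 1

Derivation:
Check cell (2,2):
  A: rows 3-4 cols 2-4 -> outside (row miss)
  B: rows 1-7 cols 0-2 -> covers
  C: rows 9-10 cols 0-2 -> outside (row miss)
  D: rows 5-6 cols 1-4 -> outside (row miss)
Count covering = 1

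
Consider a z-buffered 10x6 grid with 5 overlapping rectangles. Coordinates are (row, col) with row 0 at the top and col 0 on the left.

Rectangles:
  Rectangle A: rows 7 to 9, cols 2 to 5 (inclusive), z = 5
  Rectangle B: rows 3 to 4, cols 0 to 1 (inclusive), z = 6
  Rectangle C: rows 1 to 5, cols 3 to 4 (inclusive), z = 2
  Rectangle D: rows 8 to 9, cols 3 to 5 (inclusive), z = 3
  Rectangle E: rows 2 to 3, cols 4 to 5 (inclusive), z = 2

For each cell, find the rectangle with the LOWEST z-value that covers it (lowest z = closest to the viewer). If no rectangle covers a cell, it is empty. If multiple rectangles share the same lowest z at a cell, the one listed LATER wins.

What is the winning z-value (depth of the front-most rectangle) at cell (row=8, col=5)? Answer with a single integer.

Check cell (8,5):
  A: rows 7-9 cols 2-5 z=5 -> covers; best now A (z=5)
  B: rows 3-4 cols 0-1 -> outside (row miss)
  C: rows 1-5 cols 3-4 -> outside (row miss)
  D: rows 8-9 cols 3-5 z=3 -> covers; best now D (z=3)
  E: rows 2-3 cols 4-5 -> outside (row miss)
Winner: D at z=3

Answer: 3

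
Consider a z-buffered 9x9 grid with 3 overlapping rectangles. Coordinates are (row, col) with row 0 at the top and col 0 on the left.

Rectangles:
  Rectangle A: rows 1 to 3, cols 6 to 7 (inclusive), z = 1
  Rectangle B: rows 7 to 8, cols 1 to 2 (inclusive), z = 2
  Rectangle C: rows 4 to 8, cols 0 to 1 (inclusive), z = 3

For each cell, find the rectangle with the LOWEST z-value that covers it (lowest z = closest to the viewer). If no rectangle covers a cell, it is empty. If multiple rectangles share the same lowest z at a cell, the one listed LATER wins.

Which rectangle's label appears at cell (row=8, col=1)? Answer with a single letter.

Check cell (8,1):
  A: rows 1-3 cols 6-7 -> outside (row miss)
  B: rows 7-8 cols 1-2 z=2 -> covers; best now B (z=2)
  C: rows 4-8 cols 0-1 z=3 -> covers; best now B (z=2)
Winner: B at z=2

Answer: B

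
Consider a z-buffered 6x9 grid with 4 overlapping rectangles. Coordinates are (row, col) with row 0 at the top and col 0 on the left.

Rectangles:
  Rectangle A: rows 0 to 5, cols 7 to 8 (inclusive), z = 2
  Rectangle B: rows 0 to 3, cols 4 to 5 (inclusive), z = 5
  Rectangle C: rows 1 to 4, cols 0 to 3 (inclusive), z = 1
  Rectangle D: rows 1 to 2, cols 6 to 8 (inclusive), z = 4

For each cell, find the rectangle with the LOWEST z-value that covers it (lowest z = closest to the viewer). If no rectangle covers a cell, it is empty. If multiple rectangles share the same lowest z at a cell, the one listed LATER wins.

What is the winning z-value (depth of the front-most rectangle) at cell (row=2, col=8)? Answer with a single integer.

Answer: 2

Derivation:
Check cell (2,8):
  A: rows 0-5 cols 7-8 z=2 -> covers; best now A (z=2)
  B: rows 0-3 cols 4-5 -> outside (col miss)
  C: rows 1-4 cols 0-3 -> outside (col miss)
  D: rows 1-2 cols 6-8 z=4 -> covers; best now A (z=2)
Winner: A at z=2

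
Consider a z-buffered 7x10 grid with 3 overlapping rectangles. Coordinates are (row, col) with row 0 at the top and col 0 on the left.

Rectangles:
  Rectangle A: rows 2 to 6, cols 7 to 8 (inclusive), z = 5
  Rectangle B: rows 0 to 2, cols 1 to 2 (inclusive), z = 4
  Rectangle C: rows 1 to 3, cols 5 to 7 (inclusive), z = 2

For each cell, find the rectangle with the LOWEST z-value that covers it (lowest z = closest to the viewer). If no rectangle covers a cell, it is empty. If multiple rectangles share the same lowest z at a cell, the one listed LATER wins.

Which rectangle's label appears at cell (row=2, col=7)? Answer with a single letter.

Answer: C

Derivation:
Check cell (2,7):
  A: rows 2-6 cols 7-8 z=5 -> covers; best now A (z=5)
  B: rows 0-2 cols 1-2 -> outside (col miss)
  C: rows 1-3 cols 5-7 z=2 -> covers; best now C (z=2)
Winner: C at z=2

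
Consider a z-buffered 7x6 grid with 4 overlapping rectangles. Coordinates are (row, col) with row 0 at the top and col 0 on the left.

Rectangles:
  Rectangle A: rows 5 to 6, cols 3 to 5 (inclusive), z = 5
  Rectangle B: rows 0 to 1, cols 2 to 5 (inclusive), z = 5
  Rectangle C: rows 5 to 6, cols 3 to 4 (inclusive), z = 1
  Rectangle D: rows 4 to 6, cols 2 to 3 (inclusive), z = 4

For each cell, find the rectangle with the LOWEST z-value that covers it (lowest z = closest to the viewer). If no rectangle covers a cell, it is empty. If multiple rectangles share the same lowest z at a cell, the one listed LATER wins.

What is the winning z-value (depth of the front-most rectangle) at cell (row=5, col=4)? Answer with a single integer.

Check cell (5,4):
  A: rows 5-6 cols 3-5 z=5 -> covers; best now A (z=5)
  B: rows 0-1 cols 2-5 -> outside (row miss)
  C: rows 5-6 cols 3-4 z=1 -> covers; best now C (z=1)
  D: rows 4-6 cols 2-3 -> outside (col miss)
Winner: C at z=1

Answer: 1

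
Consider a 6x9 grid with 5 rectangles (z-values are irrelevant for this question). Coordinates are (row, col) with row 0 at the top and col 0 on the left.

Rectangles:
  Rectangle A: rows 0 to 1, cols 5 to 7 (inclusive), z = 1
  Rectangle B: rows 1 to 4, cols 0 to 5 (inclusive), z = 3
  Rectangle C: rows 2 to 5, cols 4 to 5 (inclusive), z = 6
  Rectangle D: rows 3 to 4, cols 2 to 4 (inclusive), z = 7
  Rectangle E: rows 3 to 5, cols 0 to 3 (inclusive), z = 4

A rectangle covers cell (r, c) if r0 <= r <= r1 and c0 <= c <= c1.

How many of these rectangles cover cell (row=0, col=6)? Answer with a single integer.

Check cell (0,6):
  A: rows 0-1 cols 5-7 -> covers
  B: rows 1-4 cols 0-5 -> outside (row miss)
  C: rows 2-5 cols 4-5 -> outside (row miss)
  D: rows 3-4 cols 2-4 -> outside (row miss)
  E: rows 3-5 cols 0-3 -> outside (row miss)
Count covering = 1

Answer: 1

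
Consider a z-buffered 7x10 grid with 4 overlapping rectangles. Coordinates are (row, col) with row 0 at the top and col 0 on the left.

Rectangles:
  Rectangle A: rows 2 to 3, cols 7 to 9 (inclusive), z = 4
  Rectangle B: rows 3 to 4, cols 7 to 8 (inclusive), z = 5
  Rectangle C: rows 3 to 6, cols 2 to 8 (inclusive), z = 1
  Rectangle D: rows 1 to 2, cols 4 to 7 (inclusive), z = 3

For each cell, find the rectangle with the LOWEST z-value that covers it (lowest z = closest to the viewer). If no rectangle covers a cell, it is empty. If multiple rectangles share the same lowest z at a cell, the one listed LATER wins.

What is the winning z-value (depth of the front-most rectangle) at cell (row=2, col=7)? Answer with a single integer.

Check cell (2,7):
  A: rows 2-3 cols 7-9 z=4 -> covers; best now A (z=4)
  B: rows 3-4 cols 7-8 -> outside (row miss)
  C: rows 3-6 cols 2-8 -> outside (row miss)
  D: rows 1-2 cols 4-7 z=3 -> covers; best now D (z=3)
Winner: D at z=3

Answer: 3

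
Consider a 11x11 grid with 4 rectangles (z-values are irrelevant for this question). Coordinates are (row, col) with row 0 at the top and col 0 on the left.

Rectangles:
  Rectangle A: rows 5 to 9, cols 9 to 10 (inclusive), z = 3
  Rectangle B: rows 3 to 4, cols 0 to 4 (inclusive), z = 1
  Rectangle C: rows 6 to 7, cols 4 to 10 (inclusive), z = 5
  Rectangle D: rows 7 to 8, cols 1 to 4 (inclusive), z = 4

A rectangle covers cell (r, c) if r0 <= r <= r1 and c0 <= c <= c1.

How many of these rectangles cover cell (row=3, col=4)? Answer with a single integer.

Check cell (3,4):
  A: rows 5-9 cols 9-10 -> outside (row miss)
  B: rows 3-4 cols 0-4 -> covers
  C: rows 6-7 cols 4-10 -> outside (row miss)
  D: rows 7-8 cols 1-4 -> outside (row miss)
Count covering = 1

Answer: 1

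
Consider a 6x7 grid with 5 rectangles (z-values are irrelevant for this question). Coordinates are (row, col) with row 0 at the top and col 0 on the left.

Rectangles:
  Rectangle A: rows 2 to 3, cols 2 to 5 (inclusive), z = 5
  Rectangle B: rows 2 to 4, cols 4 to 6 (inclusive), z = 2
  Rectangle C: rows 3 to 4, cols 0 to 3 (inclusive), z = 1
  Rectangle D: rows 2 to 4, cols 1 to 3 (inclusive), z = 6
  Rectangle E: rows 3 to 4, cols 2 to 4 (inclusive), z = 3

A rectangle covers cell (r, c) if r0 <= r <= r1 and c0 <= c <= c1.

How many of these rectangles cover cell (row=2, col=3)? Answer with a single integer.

Answer: 2

Derivation:
Check cell (2,3):
  A: rows 2-3 cols 2-5 -> covers
  B: rows 2-4 cols 4-6 -> outside (col miss)
  C: rows 3-4 cols 0-3 -> outside (row miss)
  D: rows 2-4 cols 1-3 -> covers
  E: rows 3-4 cols 2-4 -> outside (row miss)
Count covering = 2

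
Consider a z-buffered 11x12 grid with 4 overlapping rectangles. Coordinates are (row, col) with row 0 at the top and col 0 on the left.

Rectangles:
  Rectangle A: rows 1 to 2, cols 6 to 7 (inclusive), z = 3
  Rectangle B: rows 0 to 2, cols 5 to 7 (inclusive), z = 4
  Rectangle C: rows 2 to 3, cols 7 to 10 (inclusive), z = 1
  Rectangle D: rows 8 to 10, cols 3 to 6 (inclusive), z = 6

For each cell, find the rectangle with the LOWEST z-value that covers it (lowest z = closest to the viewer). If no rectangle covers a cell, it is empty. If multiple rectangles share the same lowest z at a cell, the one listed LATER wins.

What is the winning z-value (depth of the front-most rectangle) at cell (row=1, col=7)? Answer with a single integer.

Answer: 3

Derivation:
Check cell (1,7):
  A: rows 1-2 cols 6-7 z=3 -> covers; best now A (z=3)
  B: rows 0-2 cols 5-7 z=4 -> covers; best now A (z=3)
  C: rows 2-3 cols 7-10 -> outside (row miss)
  D: rows 8-10 cols 3-6 -> outside (row miss)
Winner: A at z=3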